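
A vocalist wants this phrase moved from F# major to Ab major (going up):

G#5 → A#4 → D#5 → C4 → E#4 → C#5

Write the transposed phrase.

Bb5 C5 F5 Ebb4 G4 Eb5

F# major to Ab major up is a diminished third, so every note moves up by that interval.
G#5 -> Bb5
A#4 -> C5
D#5 -> F5
C4 -> Ebb4
E#4 -> G4
C#5 -> Eb5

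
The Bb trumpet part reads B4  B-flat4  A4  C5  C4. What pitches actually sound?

The Bb trumpet sounds a major second below written, so transpose each written note down a major second.
B4 -> A4
Bb4 -> Ab4
A4 -> G4
C5 -> Bb4
C4 -> Bb3

A4 Ab4 G4 Bb4 Bb3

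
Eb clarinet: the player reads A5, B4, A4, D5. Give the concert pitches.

The Eb clarinet sounds a minor third above written, so transpose each written note up a minor third.
A5 -> C6
B4 -> D5
A4 -> C5
D5 -> F5

C6 D5 C5 F5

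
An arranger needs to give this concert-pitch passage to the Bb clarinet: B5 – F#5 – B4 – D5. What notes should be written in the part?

C#6 G#5 C#5 E5

The Bb clarinet sounds a major second below written, so the written part must be a major second above concert — transpose each note up.
B5 -> C#6
F#5 -> G#5
B4 -> C#5
D5 -> E5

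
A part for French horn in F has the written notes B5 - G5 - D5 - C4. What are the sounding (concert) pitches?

E5 C5 G4 F3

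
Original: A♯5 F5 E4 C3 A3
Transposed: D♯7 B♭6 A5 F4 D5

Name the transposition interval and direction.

up a perfect eleventh

Take the first pair: A#5 → D#7. A to D spans 11 letter names, so the interval is some kind of eleventh.
A#5 to D#7 is 17 semitones, which makes it a perfect eleventh; the second version is higher, so the direction is up.
Checking another pair — A3 → D5 — gives the same interval.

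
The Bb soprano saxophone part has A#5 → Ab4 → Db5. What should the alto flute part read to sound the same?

C#6 Cb5 Fb5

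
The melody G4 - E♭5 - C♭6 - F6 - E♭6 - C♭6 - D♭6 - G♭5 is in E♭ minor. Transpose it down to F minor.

A3 F4 Db5 G5 F5 Db5 Eb5 Ab4

From E♭ down to F is a minor seventh; apply that to each pitch.
G4 -> A3
Eb5 -> F4
Cb6 -> Db5
F6 -> G5
Eb6 -> F5
Cb6 -> Db5
Db6 -> Eb5
Gb5 -> Ab4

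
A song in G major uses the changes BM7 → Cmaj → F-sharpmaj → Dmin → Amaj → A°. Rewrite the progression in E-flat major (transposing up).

GM7 Abmaj Dmaj Bbmin Fmaj F°

G major up to E-flat major is a minor sixth; each chord root moves by that interval while the quality stays the same.
BM7: root B up a minor sixth → G, giving GM7.
Cmaj: root C up a minor sixth → Ab, giving Abmaj.
F-sharpmaj: root F-sharp up a minor sixth → D, giving Dmaj.
Dmin: root D up a minor sixth → Bb, giving Bbmin.
Amaj: root A up a minor sixth → F, giving Fmaj.
A°: root A up a minor sixth → F, giving F°.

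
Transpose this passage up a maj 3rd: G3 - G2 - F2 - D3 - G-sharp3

B3 B2 A2 F#3 B#3

G3 -> B3
G2 -> B2
F2 -> A2
D3 -> F#3
G#3 -> B#3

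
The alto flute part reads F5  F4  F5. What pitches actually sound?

C5 C4 C5

Written C4 on the alto flute sounds as G3, a perfect fourth lower; apply that shift to every note.
F5 gives C5
F4 gives C4
F5 gives C5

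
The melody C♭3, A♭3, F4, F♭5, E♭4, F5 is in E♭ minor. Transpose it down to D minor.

Bb2 G3 E4 Eb5 D4 E5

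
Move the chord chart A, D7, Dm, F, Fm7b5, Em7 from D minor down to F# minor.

D minor down to F# minor is a minor sixth; each chord root moves by that interval while the quality stays the same.
A: root A down a minor sixth → C#, giving C#.
D7: root D down a minor sixth → F#, giving F#7.
Dm: root D down a minor sixth → F#, giving F#m.
F: root F down a minor sixth → A, giving A.
Fm7b5: root F down a minor sixth → A, giving Am7b5.
Em7: root E down a minor sixth → G#, giving G#m7.

C# F#7 F#m A Am7b5 G#m7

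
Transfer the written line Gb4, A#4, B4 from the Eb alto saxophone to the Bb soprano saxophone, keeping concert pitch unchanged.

First find concert pitch: the Eb alto saxophone sounds a major sixth below written, so Gb4 A#4 B4 sounds Bbb3 C#4 D4.
Then write for Bb soprano saxophone: it sounds a major second below written, so the part must be a major second above concert.
Bbb3 → Cb4
C#4 → D#4
D4 → E4

Cb4 D#4 E4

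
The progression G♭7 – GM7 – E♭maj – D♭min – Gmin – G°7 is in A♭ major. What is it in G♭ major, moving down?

Fb7 FM7 Dbmaj Cbmin Fmin F°7

A♭ major down to G♭ major is a major second; each chord root moves by that interval while the quality stays the same.
G♭7: root G♭ down a major second → Fb, giving Fb7.
GM7: root G down a major second → F, giving FM7.
E♭maj: root E♭ down a major second → Db, giving Dbmaj.
D♭min: root D♭ down a major second → Cb, giving Cbmin.
Gmin: root G down a major second → F, giving Fmin.
G°7: root G down a major second → F, giving F°7.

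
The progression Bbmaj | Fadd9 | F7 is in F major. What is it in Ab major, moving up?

Dbmaj Abadd9 Ab7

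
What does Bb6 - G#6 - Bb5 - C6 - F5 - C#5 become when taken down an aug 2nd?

Abb6 F6 Abb5 Bbb5 Ebb5 Bb4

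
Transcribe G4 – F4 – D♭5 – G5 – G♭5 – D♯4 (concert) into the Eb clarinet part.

The Eb clarinet sounds a minor third above written, so the written part must be a minor third below concert — transpose each note down.
G4 to E4
F4 to D4
Db5 to Bb4
G5 to E5
Gb5 to Eb5
D#4 to B#3

E4 D4 Bb4 E5 Eb5 B#3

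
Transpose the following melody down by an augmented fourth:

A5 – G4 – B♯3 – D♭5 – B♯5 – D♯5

Eb5 Db4 F#3 Abb4 F#5 A4

A5 -> Eb5
G4 -> Db4
B#3 -> F#3
Db5 -> Abb4
B#5 -> F#5
D#5 -> A4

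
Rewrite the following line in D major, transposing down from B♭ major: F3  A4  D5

A2 C#4 F#4

B♭ major to D major down is a minor sixth, so every note moves down by that interval.
F3 to A2
A4 to C#4
D5 to F#4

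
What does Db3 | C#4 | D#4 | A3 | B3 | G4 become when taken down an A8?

Dbb2 C3 D3 Ab2 Bb2 Gb3

Db3: an octave down reaches D, and 13 semitones makes it Dbb2.
C#4 down an augmented octave is C3.
D#4: an octave down reaches D, and 13 semitones makes it D3.
An augmented octave down from A3 gives Ab2.
B3: an octave down reaches B, and 13 semitones makes it Bb2.
G4 down an augmented octave is Gb3.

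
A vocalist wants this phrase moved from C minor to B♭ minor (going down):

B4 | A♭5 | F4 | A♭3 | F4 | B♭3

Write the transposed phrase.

A4 Gb5 Eb4 Gb3 Eb4 Ab3

C minor to B♭ minor down is a major second, so every note moves down by that interval.
B4 gives A4
Ab5 gives Gb5
F4 gives Eb4
Ab3 gives Gb3
F4 gives Eb4
Bb3 gives Ab3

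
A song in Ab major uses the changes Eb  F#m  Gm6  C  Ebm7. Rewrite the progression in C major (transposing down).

G A#m Bm6 E Gm7

Ab major down to C major is a minor sixth; each chord root moves by that interval while the quality stays the same.
Eb: root Eb down a minor sixth → G, giving G.
F#m: root F# down a minor sixth → A#, giving A#m.
Gm6: root G down a minor sixth → B, giving Bm6.
C: root C down a minor sixth → E, giving E.
Ebm7: root Eb down a minor sixth → G, giving Gm7.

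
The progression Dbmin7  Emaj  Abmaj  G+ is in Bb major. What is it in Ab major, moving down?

Cbmin7 Dmaj Gbmaj F+

Bb major down to Ab major is a major second; each chord root moves by that interval while the quality stays the same.
Dbmin7: root Db down a major second → Cb, giving Cbmin7.
Emaj: root E down a major second → D, giving Dmaj.
Abmaj: root Ab down a major second → Gb, giving Gbmaj.
G+: root G down a major second → F, giving F+.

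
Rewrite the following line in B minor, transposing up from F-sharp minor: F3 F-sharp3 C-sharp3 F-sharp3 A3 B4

Bb3 B3 F#3 B3 D4 E5

From F-sharp up to B is a perfect fourth; apply that to each pitch.
F3 -> Bb3
F#3 -> B3
C#3 -> F#3
F#3 -> B3
A3 -> D4
B4 -> E5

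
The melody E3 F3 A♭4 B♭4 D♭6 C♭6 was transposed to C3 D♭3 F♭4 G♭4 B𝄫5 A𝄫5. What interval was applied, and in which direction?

From E3 to C3 is 3 letter names — a third of some quality.
C3 to E3 is 4 semitones, which makes it a major third; the second version is lower, so the direction is down.
Checking another pair — Cb6 → Abb5 — gives the same interval.

down a major third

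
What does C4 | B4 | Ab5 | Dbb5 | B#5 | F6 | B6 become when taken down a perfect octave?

C3 B3 Ab4 Dbb4 B#4 F5 B5

C4: an octave down reaches C, and 12 semitones makes it C3.
B4: an octave down reaches B, and 12 semitones makes it B3.
A perfect octave down from Ab5 gives Ab4.
Dbb5 down a perfect octave is Dbb4.
A perfect octave down from B#5 gives B#4.
A perfect octave down from F6 gives F5.
B6 down a perfect octave is B5.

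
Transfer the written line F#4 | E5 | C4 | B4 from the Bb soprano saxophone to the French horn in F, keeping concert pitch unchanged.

B4 A5 F4 E5

First find concert pitch: the Bb soprano saxophone sounds a major second below written, so F#4 E5 C4 B4 sounds E4 D5 Bb3 A4.
Then write for French horn in F: it sounds a perfect fifth below written, so the part must be a perfect fifth above concert.
E4 → B4
D5 → A5
Bb3 → F4
A4 → E5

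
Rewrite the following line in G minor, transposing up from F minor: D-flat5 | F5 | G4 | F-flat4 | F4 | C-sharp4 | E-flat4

From F up to G is a major second; apply that to each pitch.
Db5 -> Eb5
F5 -> G5
G4 -> A4
Fb4 -> Gb4
F4 -> G4
C#4 -> D#4
Eb4 -> F4

Eb5 G5 A4 Gb4 G4 D#4 F4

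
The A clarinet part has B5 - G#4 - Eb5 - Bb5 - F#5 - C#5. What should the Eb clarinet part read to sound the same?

E#5 C##4 A4 E5 B#4 F##4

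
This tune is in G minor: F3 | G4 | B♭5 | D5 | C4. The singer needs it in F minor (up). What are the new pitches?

From G up to F is a minor seventh; apply that to each pitch.
F3 to Eb4
G4 to F5
Bb5 to Ab6
D5 to C6
C4 to Bb4

Eb4 F5 Ab6 C6 Bb4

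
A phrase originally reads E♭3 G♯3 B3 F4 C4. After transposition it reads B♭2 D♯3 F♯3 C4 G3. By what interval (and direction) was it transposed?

down a perfect fourth

Take the first pair: Eb3 → Bb2. E to B spans 4 letter names, so the interval is some kind of fourth.
Bb2 to Eb3 is 5 semitones, which makes it a perfect fourth; the second version is lower, so the direction is down.
Checking another pair — C4 → G3 — gives the same interval.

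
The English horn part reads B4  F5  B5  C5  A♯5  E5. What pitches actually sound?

E4 Bb4 E5 F4 D#5 A4

The English horn sounds a perfect fifth below written, so transpose each written note down a perfect fifth.
B4 -> E4
F5 -> Bb4
B5 -> E5
C5 -> F4
A#5 -> D#5
E5 -> A4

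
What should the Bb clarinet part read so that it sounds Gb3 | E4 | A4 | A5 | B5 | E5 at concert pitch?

Ab3 F#4 B4 B5 C#6 F#5

The Bb clarinet sounds a major second below written, so the written part must be a major second above concert — transpose each note up.
Gb3 → Ab3
E4 → F#4
A4 → B4
A5 → B5
B5 → C#6
E5 → F#5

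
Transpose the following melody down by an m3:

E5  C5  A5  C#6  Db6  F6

C#5 A4 F#5 A#5 Bb5 D6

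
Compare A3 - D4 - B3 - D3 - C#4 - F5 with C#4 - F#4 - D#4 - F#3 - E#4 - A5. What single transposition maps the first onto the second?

up a major third

Take the first pair: A3 → C#4. A to C spans 3 letter names, so the interval is some kind of third.
A3 to C#4 is 4 semitones, which makes it a major third; the second version is higher, so the direction is up.
Checking another pair — F5 → A5 — gives the same interval.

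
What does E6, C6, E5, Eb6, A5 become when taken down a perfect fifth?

E6: a fifth down reaches A, and 7 semitones makes it A5.
C6 down a perfect fifth is F5.
E5: a fifth down reaches A, and 7 semitones makes it A4.
A perfect fifth down from Eb6 gives Ab5.
A perfect fifth down from A5 gives D5.

A5 F5 A4 Ab5 D5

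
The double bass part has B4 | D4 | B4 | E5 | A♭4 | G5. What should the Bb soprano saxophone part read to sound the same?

C#4 E3 C#4 F#4 Bb3 A4

First find concert pitch: the double bass sounds a perfect octave below written, so B4 D4 B4 E5 A♭4 G5 sounds B3 D3 B3 E4 Ab3 G4.
Then write for Bb soprano saxophone: it sounds a major second below written, so the part must be a major second above concert.
B3 → C#4
D3 → E3
B3 → C#4
E4 → F#4
Ab3 → Bb3
G4 → A4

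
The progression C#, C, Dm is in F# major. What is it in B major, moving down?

F# F Gm

F# major down to B major is a perfect fifth; each chord root moves by that interval while the quality stays the same.
C#: root C# down a perfect fifth → F#, giving F#.
C: root C down a perfect fifth → F, giving F.
Dm: root D down a perfect fifth → G, giving Gm.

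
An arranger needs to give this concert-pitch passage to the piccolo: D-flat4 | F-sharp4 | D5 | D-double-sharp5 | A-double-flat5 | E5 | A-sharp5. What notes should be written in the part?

Db3 F#3 D4 D##4 Abb4 E4 A#4

The piccolo sounds a perfect octave above written, so the written part must be a perfect octave below concert — transpose each note down.
Db4 → Db3
F#4 → F#3
D5 → D4
D##5 → D##4
Abb5 → Abb4
E5 → E4
A#5 → A#4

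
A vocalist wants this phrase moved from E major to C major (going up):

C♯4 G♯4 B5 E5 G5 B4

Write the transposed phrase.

A4 E5 G6 C6 Eb6 G5

From E up to C is a minor sixth; apply that to each pitch.
C#4 → A4
G#4 → E5
B5 → G6
E5 → C6
G5 → Eb6
B4 → G5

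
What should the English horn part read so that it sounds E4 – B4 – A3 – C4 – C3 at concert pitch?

B4 F#5 E4 G4 G3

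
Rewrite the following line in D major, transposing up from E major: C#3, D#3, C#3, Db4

From E up to D is a minor seventh; apply that to each pitch.
C#3 -> B3
D#3 -> C#4
C#3 -> B3
Db4 -> Cb5

B3 C#4 B3 Cb5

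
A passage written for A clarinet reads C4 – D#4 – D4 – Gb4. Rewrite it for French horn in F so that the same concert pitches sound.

E4 F##4 F#4 Bb4

First find concert pitch: the A clarinet sounds a minor third below written, so C4 D#4 D4 Gb4 sounds A3 B#3 B3 Eb4.
Then write for French horn in F: it sounds a perfect fifth below written, so the part must be a perfect fifth above concert.
A3 → E4
B#3 → F##4
B3 → F#4
Eb4 → Bb4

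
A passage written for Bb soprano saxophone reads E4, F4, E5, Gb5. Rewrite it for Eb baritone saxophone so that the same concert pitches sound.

B5 C6 B6 Db7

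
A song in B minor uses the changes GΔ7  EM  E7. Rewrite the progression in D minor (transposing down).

B minor down to D minor is a major sixth; each chord root moves by that interval while the quality stays the same.
GΔ7: root G down a major sixth → Bb, giving BbΔ7.
EM: root E down a major sixth → G, giving GM.
E7: root E down a major sixth → G, giving G7.

BbΔ7 GM G7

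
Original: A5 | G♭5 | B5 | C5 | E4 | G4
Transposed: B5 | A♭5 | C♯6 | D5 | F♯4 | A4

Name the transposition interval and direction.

up a major second

From A5 to B5 is 2 letter names — a second of some quality.
A5 to B5 is 2 semitones, which makes it a major second; the second version is higher, so the direction is up.
Checking another pair — G4 → A4 — gives the same interval.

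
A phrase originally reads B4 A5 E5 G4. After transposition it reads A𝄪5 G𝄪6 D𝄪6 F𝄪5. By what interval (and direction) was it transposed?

up an augmented seventh

Take the first pair: B4 → A##5. B to A spans 7 letter names, so the interval is some kind of seventh.
B4 to A##5 is 12 semitones, which makes it an augmented seventh; the second version is higher, so the direction is up.
Checking another pair — G4 → F##5 — gives the same interval.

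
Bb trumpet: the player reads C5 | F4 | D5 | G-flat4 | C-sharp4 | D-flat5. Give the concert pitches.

Bb4 Eb4 C5 Fb4 B3 Cb5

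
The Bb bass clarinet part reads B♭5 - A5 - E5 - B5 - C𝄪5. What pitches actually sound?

The Bb bass clarinet sounds a major ninth below written, so transpose each written note down a major ninth.
Bb5 to Ab4
A5 to G4
E5 to D4
B5 to A4
C##5 to B#3

Ab4 G4 D4 A4 B#3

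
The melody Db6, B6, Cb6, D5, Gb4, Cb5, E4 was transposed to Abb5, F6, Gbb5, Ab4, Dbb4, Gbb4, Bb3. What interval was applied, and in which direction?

down an augmented fourth

Take the first pair: Db6 → Abb5. D to A spans 4 letter names, so the interval is some kind of fourth.
Abb5 to Db6 is 6 semitones, which makes it an augmented fourth; the second version is lower, so the direction is down.
Checking another pair — E4 → Bb3 — gives the same interval.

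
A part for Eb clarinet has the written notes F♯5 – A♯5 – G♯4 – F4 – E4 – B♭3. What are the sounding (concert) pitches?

A5 C#6 B4 Ab4 G4 Db4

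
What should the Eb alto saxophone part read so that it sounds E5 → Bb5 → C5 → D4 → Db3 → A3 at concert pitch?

The Eb alto saxophone sounds a major sixth below written, so the written part must be a major sixth above concert — transpose each note up.
E5 to C#6
Bb5 to G6
C5 to A5
D4 to B4
Db3 to Bb3
A3 to F#4

C#6 G6 A5 B4 Bb3 F#4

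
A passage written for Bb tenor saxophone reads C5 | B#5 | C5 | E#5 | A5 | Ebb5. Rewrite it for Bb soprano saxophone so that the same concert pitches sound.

First find concert pitch: the Bb tenor saxophone sounds a major ninth below written, so C5 B#5 C5 E#5 A5 Ebb5 sounds Bb3 A#4 Bb3 D#4 G4 Dbb4.
Then write for Bb soprano saxophone: it sounds a major second below written, so the part must be a major second above concert.
Bb3 → C4
A#4 → B#4
Bb3 → C4
D#4 → E#4
G4 → A4
Dbb4 → Ebb4

C4 B#4 C4 E#4 A4 Ebb4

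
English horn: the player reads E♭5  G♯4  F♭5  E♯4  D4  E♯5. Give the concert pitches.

Ab4 C#4 Bbb4 A#3 G3 A#4

Written C4 on the English horn sounds as F3, a perfect fifth lower; apply that shift to every note.
Eb5 -> Ab4
G#4 -> C#4
Fb5 -> Bbb4
E#4 -> A#3
D4 -> G3
E#5 -> A#4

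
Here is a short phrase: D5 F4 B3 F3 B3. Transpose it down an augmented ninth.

An augmented ninth down from D5 gives Cb4.
F4: a ninth down reaches E, and 15 semitones makes it Ebb3.
B3: a ninth down reaches A, and 15 semitones makes it Ab2.
F3 down an augmented ninth is Ebb2.
B3 down an augmented ninth is Ab2.

Cb4 Ebb3 Ab2 Ebb2 Ab2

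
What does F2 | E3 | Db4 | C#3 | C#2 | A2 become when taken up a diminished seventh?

F2 gives Ebb3
E3 gives Db4
Db4 gives Cbb5
C#3 gives Bb3
C#2 gives Bb2
A2 gives Gb3

Ebb3 Db4 Cbb5 Bb3 Bb2 Gb3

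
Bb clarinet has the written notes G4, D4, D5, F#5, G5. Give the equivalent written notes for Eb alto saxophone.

First find concert pitch: the Bb clarinet sounds a major second below written, so G4 D4 D5 F#5 G5 sounds F4 C4 C5 E5 F5.
Then write for Eb alto saxophone: it sounds a major sixth below written, so the part must be a major sixth above concert.
F4 → D5
C4 → A4
C5 → A5
E5 → C#6
F5 → D6

D5 A4 A5 C#6 D6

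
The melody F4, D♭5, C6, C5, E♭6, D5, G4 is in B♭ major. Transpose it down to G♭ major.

From B♭ down to G♭ is a major third; apply that to each pitch.
F4 becomes Db4
Db5 becomes Bbb4
C6 becomes Ab5
C5 becomes Ab4
Eb6 becomes Cb6
D5 becomes Bb4
G4 becomes Eb4

Db4 Bbb4 Ab5 Ab4 Cb6 Bb4 Eb4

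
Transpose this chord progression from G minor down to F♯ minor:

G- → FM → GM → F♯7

F#- EM F#M E#7

G minor down to F♯ minor is a minor second; each chord root moves by that interval while the quality stays the same.
G-: root G down a minor second → F#, giving F#-.
FM: root F down a minor second → E, giving EM.
GM: root G down a minor second → F#, giving F#M.
F♯7: root F♯ down a minor second → E#, giving E#7.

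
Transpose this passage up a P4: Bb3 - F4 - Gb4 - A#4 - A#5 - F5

Eb4 Bb4 Cb5 D#5 D#6 Bb5

Bb3 -> Eb4
F4 -> Bb4
Gb4 -> Cb5
A#4 -> D#5
A#5 -> D#6
F5 -> Bb5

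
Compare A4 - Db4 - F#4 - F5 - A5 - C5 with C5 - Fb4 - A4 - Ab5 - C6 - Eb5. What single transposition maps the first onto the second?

up a minor third

From A4 to C5 is 3 letter names — a third of some quality.
A4 to C5 is 3 semitones, which makes it a minor third; the second version is higher, so the direction is up.
Checking another pair — C5 → Eb5 — gives the same interval.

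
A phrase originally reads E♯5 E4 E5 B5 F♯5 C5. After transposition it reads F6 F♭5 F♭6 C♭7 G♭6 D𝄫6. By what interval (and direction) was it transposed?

up a diminished ninth

Take the first pair: E#5 → F6. E to F spans 9 letter names, so the interval is some kind of ninth.
E#5 to F6 is 12 semitones, which makes it a diminished ninth; the second version is higher, so the direction is up.
Checking another pair — C5 → Dbb6 — gives the same interval.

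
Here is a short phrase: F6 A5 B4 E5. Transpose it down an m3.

D6 F#5 G#4 C#5

F6 down a minor third is D6.
A5 down a minor third is F#5.
B4 down a minor third is G#4.
E5: a third down reaches C, and 3 semitones makes it C#5.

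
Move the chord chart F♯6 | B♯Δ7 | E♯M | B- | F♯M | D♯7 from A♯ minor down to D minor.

A♯ minor down to D minor is an augmented fifth; each chord root moves by that interval while the quality stays the same.
F♯6: root F♯ down an augmented fifth → Bb, giving Bb6.
B♯Δ7: root B♯ down an augmented fifth → E, giving EΔ7.
E♯M: root E♯ down an augmented fifth → A, giving AM.
B-: root B down an augmented fifth → Eb, giving Eb-.
F♯M: root F♯ down an augmented fifth → Bb, giving BbM.
D♯7: root D♯ down an augmented fifth → G, giving G7.

Bb6 EΔ7 AM Eb- BbM G7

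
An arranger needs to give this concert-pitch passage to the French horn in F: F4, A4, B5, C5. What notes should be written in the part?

The French horn in F sounds a perfect fifth below written, so the written part must be a perfect fifth above concert — transpose each note up.
F4 gives C5
A4 gives E5
B5 gives F#6
C5 gives G5

C5 E5 F#6 G5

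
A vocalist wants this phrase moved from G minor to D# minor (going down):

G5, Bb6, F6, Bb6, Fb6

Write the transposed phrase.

D#5 F#6 C#6 F#6 C6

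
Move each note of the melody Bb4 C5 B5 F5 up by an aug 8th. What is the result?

B5 C#6 B#6 F#6

Bb4: an octave up reaches B, and 13 semitones makes it B5.
An augmented octave up from C5 gives C#6.
B5 up an augmented octave is B#6.
An augmented octave up from F5 gives F#6.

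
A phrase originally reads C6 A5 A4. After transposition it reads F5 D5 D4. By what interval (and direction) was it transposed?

down a perfect fifth

Take the first pair: C6 → F5. C to F spans 5 letter names, so the interval is some kind of fifth.
F5 to C6 is 7 semitones, which makes it a perfect fifth; the second version is lower, so the direction is down.
Checking another pair — A4 → D4 — gives the same interval.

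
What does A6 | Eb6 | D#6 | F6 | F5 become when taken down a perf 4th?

E6 Bb5 A#5 C6 C5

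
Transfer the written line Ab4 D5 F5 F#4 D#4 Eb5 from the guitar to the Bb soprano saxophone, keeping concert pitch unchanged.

Bb3 E4 G4 G#3 E#3 F4

First find concert pitch: the guitar sounds a perfect octave below written, so Ab4 D5 F5 F#4 D#4 Eb5 sounds Ab3 D4 F4 F#3 D#3 Eb4.
Then write for Bb soprano saxophone: it sounds a major second below written, so the part must be a major second above concert.
Ab3 → Bb3
D4 → E4
F4 → G4
F#3 → G#3
D#3 → E#3
Eb4 → F4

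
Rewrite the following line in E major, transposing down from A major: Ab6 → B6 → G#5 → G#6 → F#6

Eb6 F#6 D#5 D#6 C#6

A major to E major down is a perfect fourth, so every note moves down by that interval.
Ab6 -> Eb6
B6 -> F#6
G#5 -> D#5
G#6 -> D#6
F#6 -> C#6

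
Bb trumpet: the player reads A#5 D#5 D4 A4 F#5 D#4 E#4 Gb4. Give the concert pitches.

The Bb trumpet sounds a major second below written, so transpose each written note down a major second.
A#5 becomes G#5
D#5 becomes C#5
D4 becomes C4
A4 becomes G4
F#5 becomes E5
D#4 becomes C#4
E#4 becomes D#4
Gb4 becomes Fb4

G#5 C#5 C4 G4 E5 C#4 D#4 Fb4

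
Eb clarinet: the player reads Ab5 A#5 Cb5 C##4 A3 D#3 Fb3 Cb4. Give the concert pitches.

Cb6 C#6 Ebb5 E#4 C4 F#3 Abb3 Ebb4

Written C4 on the Eb clarinet sounds as Eb4, a minor third higher; apply that shift to every note.
Ab5 gives Cb6
A#5 gives C#6
Cb5 gives Ebb5
C##4 gives E#4
A3 gives C4
D#3 gives F#3
Fb3 gives Abb3
Cb4 gives Ebb4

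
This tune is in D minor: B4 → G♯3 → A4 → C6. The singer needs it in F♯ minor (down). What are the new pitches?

From D down to F♯ is a minor sixth; apply that to each pitch.
B4 becomes D#4
G#3 becomes B#2
A4 becomes C#4
C6 becomes E5

D#4 B#2 C#4 E5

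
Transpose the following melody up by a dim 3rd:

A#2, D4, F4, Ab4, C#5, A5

C3 Fb4 Abb4 Cbb5 Eb5 Cb6

A#2: a third up reaches C, and 2 semitones makes it C3.
D4: a third up reaches F, and 2 semitones makes it Fb4.
F4: a third up reaches A, and 2 semitones makes it Abb4.
A diminished third up from Ab4 gives Cbb5.
A diminished third up from C#5 gives Eb5.
A5: a third up reaches C, and 2 semitones makes it Cb6.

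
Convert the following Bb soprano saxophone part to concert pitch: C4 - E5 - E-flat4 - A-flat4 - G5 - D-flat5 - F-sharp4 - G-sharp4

Written C4 on the Bb soprano saxophone sounds as Bb3, a major second lower; apply that shift to every note.
C4 to Bb3
E5 to D5
Eb4 to Db4
Ab4 to Gb4
G5 to F5
Db5 to Cb5
F#4 to E4
G#4 to F#4

Bb3 D5 Db4 Gb4 F5 Cb5 E4 F#4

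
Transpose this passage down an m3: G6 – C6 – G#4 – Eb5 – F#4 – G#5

G6 -> E6
C6 -> A5
G#4 -> E#4
Eb5 -> C5
F#4 -> D#4
G#5 -> E#5

E6 A5 E#4 C5 D#4 E#5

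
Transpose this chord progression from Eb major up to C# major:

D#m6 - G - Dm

Eb major up to C# major is an augmented sixth; each chord root moves by that interval while the quality stays the same.
D#m6: root D# up an augmented sixth → B##, giving B##m6.
G: root G up an augmented sixth → E#, giving E#.
Dm: root D up an augmented sixth → B#, giving B#m.

B##m6 E# B#m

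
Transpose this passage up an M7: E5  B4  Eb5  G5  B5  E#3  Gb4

E5 → D#6
B4 → A#5
Eb5 → D6
G5 → F#6
B5 → A#6
E#3 → D##4
Gb4 → F5

D#6 A#5 D6 F#6 A#6 D##4 F5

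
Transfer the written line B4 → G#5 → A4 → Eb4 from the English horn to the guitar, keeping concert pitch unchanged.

First find concert pitch: the English horn sounds a perfect fifth below written, so B4 G#5 A4 Eb4 sounds E4 C#5 D4 Ab3.
Then write for guitar: it sounds a perfect octave below written, so the part must be a perfect octave above concert.
E4 → E5
C#5 → C#6
D4 → D5
Ab3 → Ab4

E5 C#6 D5 Ab4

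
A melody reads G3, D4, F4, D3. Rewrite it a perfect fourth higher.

C4 G4 Bb4 G3

G3 gives C4
D4 gives G4
F4 gives Bb4
D3 gives G3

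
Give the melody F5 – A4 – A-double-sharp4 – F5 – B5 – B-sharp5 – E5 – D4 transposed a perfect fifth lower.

Bb4 D4 D##4 Bb4 E5 E#5 A4 G3

F5 gives Bb4
A4 gives D4
A##4 gives D##4
F5 gives Bb4
B5 gives E5
B#5 gives E#5
E5 gives A4
D4 gives G3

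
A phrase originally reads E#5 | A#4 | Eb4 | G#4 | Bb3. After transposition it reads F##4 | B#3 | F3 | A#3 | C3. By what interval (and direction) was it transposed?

down a minor seventh

Take the first pair: E#5 → F##4. E to F spans 7 letter names, so the interval is some kind of seventh.
F##4 to E#5 is 10 semitones, which makes it a minor seventh; the second version is lower, so the direction is down.
Checking another pair — Bb3 → C3 — gives the same interval.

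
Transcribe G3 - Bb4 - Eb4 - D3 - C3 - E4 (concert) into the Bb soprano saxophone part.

Written C4 sounds as Bb3 on the Bb soprano saxophone, so concert pitches are written a major second up.
G3 becomes A3
Bb4 becomes C5
Eb4 becomes F4
D3 becomes E3
C3 becomes D3
E4 becomes F#4

A3 C5 F4 E3 D3 F#4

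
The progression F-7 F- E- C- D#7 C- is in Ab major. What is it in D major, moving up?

B-7 B- A#- F#- G##7 F#-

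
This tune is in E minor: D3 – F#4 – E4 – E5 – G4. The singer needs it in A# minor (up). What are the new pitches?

G#3 B#4 A#4 A#5 C#5

From E up to A# is an augmented fourth; apply that to each pitch.
D3 → G#3
F#4 → B#4
E4 → A#4
E5 → A#5
G4 → C#5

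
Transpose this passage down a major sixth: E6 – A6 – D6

G5 C6 F5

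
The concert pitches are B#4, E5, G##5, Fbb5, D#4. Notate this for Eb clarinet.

G##4 C#5 E##5 Dbb5 B#3

The Eb clarinet sounds a minor third above written, so the written part must be a minor third below concert — transpose each note down.
B#4 -> G##4
E5 -> C#5
G##5 -> E##5
Fbb5 -> Dbb5
D#4 -> B#3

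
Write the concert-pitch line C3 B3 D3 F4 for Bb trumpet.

D3 C#4 E3 G4

Written C4 sounds as Bb3 on the Bb trumpet, so concert pitches are written a major second up.
C3 to D3
B3 to C#4
D3 to E3
F4 to G4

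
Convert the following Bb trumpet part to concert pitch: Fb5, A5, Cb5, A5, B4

Ebb5 G5 Bbb4 G5 A4

Written C4 on the Bb trumpet sounds as Bb3, a major second lower; apply that shift to every note.
Fb5 to Ebb5
A5 to G5
Cb5 to Bbb4
A5 to G5
B4 to A4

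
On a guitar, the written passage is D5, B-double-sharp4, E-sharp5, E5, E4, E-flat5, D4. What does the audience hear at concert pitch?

D4 B##3 E#4 E4 E3 Eb4 D3

Written C4 on the guitar sounds as C3, a perfect octave lower; apply that shift to every note.
D5 gives D4
B##4 gives B##3
E#5 gives E#4
E5 gives E4
E4 gives E3
Eb5 gives Eb4
D4 gives D3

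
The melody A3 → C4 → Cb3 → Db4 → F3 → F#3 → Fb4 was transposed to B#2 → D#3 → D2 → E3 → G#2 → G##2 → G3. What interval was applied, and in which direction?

down a diminished seventh

Take the first pair: A3 → B#2. A to B spans 7 letter names, so the interval is some kind of seventh.
B#2 to A3 is 9 semitones, which makes it a diminished seventh; the second version is lower, so the direction is down.
Checking another pair — Fb4 → G3 — gives the same interval.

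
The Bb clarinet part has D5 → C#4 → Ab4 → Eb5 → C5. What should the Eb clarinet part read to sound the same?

First find concert pitch: the Bb clarinet sounds a major second below written, so D5 C#4 Ab4 Eb5 C5 sounds C5 B3 Gb4 Db5 Bb4.
Then write for Eb clarinet: it sounds a minor third above written, so the part must be a minor third below concert.
C5 → A4
B3 → G#3
Gb4 → Eb4
Db5 → Bb4
Bb4 → G4

A4 G#3 Eb4 Bb4 G4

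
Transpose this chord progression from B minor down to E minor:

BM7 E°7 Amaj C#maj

B minor down to E minor is a perfect fifth; each chord root moves by that interval while the quality stays the same.
BM7: root B down a perfect fifth → E, giving EM7.
E°7: root E down a perfect fifth → A, giving A°7.
Amaj: root A down a perfect fifth → D, giving Dmaj.
C#maj: root C# down a perfect fifth → F#, giving F#maj.

EM7 A°7 Dmaj F#maj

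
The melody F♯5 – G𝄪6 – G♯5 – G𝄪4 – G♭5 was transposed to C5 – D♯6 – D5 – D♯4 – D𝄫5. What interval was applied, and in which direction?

From F#5 to C5 is 4 letter names — a fourth of some quality.
C5 to F#5 is 6 semitones, which makes it an augmented fourth; the second version is lower, so the direction is down.
Checking another pair — Gb5 → Dbb5 — gives the same interval.

down an augmented fourth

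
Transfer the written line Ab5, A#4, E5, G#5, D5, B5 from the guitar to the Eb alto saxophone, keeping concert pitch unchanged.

F5 F##4 C#5 E#5 B4 G#5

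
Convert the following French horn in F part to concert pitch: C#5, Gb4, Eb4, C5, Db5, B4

Written C4 on the French horn in F sounds as F3, a perfect fifth lower; apply that shift to every note.
C#5 -> F#4
Gb4 -> Cb4
Eb4 -> Ab3
C5 -> F4
Db5 -> Gb4
B4 -> E4

F#4 Cb4 Ab3 F4 Gb4 E4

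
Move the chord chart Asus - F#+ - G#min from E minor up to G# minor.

C#sus A#+ B#min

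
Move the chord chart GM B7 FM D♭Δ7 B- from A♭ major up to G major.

F#M A#7 EM CΔ7 A#-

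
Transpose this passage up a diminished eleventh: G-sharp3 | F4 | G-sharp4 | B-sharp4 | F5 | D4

G#3 up a diminished eleventh is C5.
F4 up a diminished eleventh is Bbb5.
A diminished eleventh up from G#4 gives C6.
A diminished eleventh up from B#4 gives E6.
F5 up a diminished eleventh is Bbb6.
D4: an eleventh up reaches G, and 16 semitones makes it Gb5.

C5 Bbb5 C6 E6 Bbb6 Gb5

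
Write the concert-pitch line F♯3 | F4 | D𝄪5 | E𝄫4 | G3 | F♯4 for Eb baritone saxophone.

The Eb baritone saxophone sounds a major thirteenth below written, so the written part must be a major thirteenth above concert — transpose each note up.
F#3 becomes D#5
F4 becomes D6
D##5 becomes B##6
Ebb4 becomes Cb6
G3 becomes E5
F#4 becomes D#6

D#5 D6 B##6 Cb6 E5 D#6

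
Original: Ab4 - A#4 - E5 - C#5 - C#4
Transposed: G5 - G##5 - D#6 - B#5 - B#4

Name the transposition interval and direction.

up a major seventh

From Ab4 to G5 is 7 letter names — a seventh of some quality.
Ab4 to G5 is 11 semitones, which makes it a major seventh; the second version is higher, so the direction is up.
Checking another pair — C#4 → B#4 — gives the same interval.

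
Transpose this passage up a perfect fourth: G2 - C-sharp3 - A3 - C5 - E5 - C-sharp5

C3 F#3 D4 F5 A5 F#5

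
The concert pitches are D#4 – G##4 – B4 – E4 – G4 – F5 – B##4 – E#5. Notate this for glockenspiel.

D#2 G##2 B2 E2 G2 F3 B##2 E#3

The glockenspiel sounds a perfect fifteenth above written, so the written part must be a perfect fifteenth below concert — transpose each note down.
D#4 gives D#2
G##4 gives G##2
B4 gives B2
E4 gives E2
G4 gives G2
F5 gives F3
B##4 gives B##2
E#5 gives E#3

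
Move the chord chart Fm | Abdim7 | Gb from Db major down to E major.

G#m Bdim7 A

Db major down to E major is a diminished seventh; each chord root moves by that interval while the quality stays the same.
Fm: root F down a diminished seventh → G#, giving G#m.
Abdim7: root Ab down a diminished seventh → B, giving Bdim7.
Gb: root Gb down a diminished seventh → A, giving A.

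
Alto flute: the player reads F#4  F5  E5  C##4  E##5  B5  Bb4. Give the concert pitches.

The alto flute sounds a perfect fourth below written, so transpose each written note down a perfect fourth.
F#4 -> C#4
F5 -> C5
E5 -> B4
C##4 -> G##3
E##5 -> B##4
B5 -> F#5
Bb4 -> F4

C#4 C5 B4 G##3 B##4 F#5 F4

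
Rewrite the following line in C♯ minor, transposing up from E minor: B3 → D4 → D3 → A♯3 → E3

G#4 B4 B3 F##4 C#4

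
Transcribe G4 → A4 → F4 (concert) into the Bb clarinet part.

A4 B4 G4

The Bb clarinet sounds a major second below written, so the written part must be a major second above concert — transpose each note up.
G4 becomes A4
A4 becomes B4
F4 becomes G4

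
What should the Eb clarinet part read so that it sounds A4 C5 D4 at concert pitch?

F#4 A4 B3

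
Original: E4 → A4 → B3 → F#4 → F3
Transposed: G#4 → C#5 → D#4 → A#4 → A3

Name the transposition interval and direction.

From E4 to G#4 is 3 letter names — a third of some quality.
E4 to G#4 is 4 semitones, which makes it a major third; the second version is higher, so the direction is up.
Checking another pair — F3 → A3 — gives the same interval.

up a major third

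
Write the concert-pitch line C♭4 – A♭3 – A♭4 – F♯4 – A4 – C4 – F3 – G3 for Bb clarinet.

Db4 Bb3 Bb4 G#4 B4 D4 G3 A3

Written C4 sounds as Bb3 on the Bb clarinet, so concert pitches are written a major second up.
Cb4 to Db4
Ab3 to Bb3
Ab4 to Bb4
F#4 to G#4
A4 to B4
C4 to D4
F3 to G3
G3 to A3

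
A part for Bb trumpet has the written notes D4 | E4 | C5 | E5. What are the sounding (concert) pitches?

Written C4 on the Bb trumpet sounds as Bb3, a major second lower; apply that shift to every note.
D4 → C4
E4 → D4
C5 → Bb4
E5 → D5

C4 D4 Bb4 D5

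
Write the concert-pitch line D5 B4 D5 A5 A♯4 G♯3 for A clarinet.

F5 D5 F5 C6 C#5 B3

The A clarinet sounds a minor third below written, so the written part must be a minor third above concert — transpose each note up.
D5 -> F5
B4 -> D5
D5 -> F5
A5 -> C6
A#4 -> C#5
G#3 -> B3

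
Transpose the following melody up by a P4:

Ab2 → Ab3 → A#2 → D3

Db3 Db4 D#3 G3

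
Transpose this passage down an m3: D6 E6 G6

B5 C#6 E6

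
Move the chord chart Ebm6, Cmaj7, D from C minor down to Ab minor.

Cbm6 Abmaj7 Bb

C minor down to Ab minor is a major third; each chord root moves by that interval while the quality stays the same.
Ebm6: root Eb down a major third → Cb, giving Cbm6.
Cmaj7: root C down a major third → Ab, giving Abmaj7.
D: root D down a major third → Bb, giving Bb.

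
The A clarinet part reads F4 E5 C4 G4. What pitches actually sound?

D4 C#5 A3 E4

Written C4 on the A clarinet sounds as A3, a minor third lower; apply that shift to every note.
F4 gives D4
E5 gives C#5
C4 gives A3
G4 gives E4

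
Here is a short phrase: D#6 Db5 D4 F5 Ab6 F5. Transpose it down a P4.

A#5 Ab4 A3 C5 Eb6 C5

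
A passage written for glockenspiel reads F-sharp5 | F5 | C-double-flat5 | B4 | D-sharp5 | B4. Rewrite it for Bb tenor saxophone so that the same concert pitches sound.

First find concert pitch: the glockenspiel sounds a perfect fifteenth above written, so F-sharp5 F5 C-double-flat5 B4 D-sharp5 B4 sounds F#7 F7 Cbb7 B6 D#7 B6.
Then write for Bb tenor saxophone: it sounds a major ninth below written, so the part must be a major ninth above concert.
F#7 → G#8
F7 → G8
Cbb7 → Dbb8
B6 → C#8
D#7 → E#8
B6 → C#8

G#8 G8 Dbb8 C#8 E#8 C#8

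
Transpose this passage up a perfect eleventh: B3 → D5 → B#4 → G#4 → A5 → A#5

B3: an eleventh up reaches E, and 17 semitones makes it E5.
A perfect eleventh up from D5 gives G6.
B#4 up a perfect eleventh is E#6.
G#4: an eleventh up reaches C, and 17 semitones makes it C#6.
A5: an eleventh up reaches D, and 17 semitones makes it D7.
A#5 up a perfect eleventh is D#7.

E5 G6 E#6 C#6 D7 D#7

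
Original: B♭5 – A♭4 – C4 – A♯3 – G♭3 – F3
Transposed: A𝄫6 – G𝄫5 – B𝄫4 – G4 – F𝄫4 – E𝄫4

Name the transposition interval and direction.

up a diminished seventh

Take the first pair: Bb5 → Abb6. B to A spans 7 letter names, so the interval is some kind of seventh.
Bb5 to Abb6 is 9 semitones, which makes it a diminished seventh; the second version is higher, so the direction is up.
Checking another pair — F3 → Ebb4 — gives the same interval.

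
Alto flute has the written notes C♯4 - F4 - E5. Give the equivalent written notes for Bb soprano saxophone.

First find concert pitch: the alto flute sounds a perfect fourth below written, so C♯4 F4 E5 sounds G#3 C4 B4.
Then write for Bb soprano saxophone: it sounds a major second below written, so the part must be a major second above concert.
G#3 → A#3
C4 → D4
B4 → C#5

A#3 D4 C#5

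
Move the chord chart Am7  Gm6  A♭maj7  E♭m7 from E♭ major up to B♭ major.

Em7 Dm6 Ebmaj7 Bbm7

E♭ major up to B♭ major is a perfect fifth; each chord root moves by that interval while the quality stays the same.
Am7: root A up a perfect fifth → E, giving Em7.
Gm6: root G up a perfect fifth → D, giving Dm6.
A♭maj7: root A♭ up a perfect fifth → Eb, giving Ebmaj7.
E♭m7: root E♭ up a perfect fifth → Bb, giving Bbm7.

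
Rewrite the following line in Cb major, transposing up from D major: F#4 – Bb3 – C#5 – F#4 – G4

Eb5 Abb4 Bb5 Eb5 Fb5

D major to Cb major up is a diminished seventh, so every note moves up by that interval.
F#4 → Eb5
Bb3 → Abb4
C#5 → Bb5
F#4 → Eb5
G4 → Fb5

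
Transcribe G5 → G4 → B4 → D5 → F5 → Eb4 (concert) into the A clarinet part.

Written C4 sounds as A3 on the A clarinet, so concert pitches are written a minor third up.
G5 -> Bb5
G4 -> Bb4
B4 -> D5
D5 -> F5
F5 -> Ab5
Eb4 -> Gb4

Bb5 Bb4 D5 F5 Ab5 Gb4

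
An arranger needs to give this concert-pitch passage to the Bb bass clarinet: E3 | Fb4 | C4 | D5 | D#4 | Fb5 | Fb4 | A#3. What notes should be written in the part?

Written C4 sounds as Bb2 on the Bb bass clarinet, so concert pitches are written a major ninth up.
E3 becomes F#4
Fb4 becomes Gb5
C4 becomes D5
D5 becomes E6
D#4 becomes E#5
Fb5 becomes Gb6
Fb4 becomes Gb5
A#3 becomes B#4

F#4 Gb5 D5 E6 E#5 Gb6 Gb5 B#4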